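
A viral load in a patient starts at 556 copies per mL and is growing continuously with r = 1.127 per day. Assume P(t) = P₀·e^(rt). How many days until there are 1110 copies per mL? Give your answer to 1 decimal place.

1110 = 556 · e^(1.127·t)
t = ln(1110/556) / 1.127 = ln(1.9964) / 1.127 = 0.69135 / 1.127

t ≈ 0.6 days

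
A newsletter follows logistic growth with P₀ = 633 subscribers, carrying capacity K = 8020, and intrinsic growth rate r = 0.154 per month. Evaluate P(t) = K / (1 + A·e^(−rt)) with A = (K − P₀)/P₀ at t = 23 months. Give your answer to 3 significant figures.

A = (8020 − 633)/633 = 11.66983
P(23) = 8020 / (1 + 11.66983·e^(−0.154·23)) = 8020 / (1 + 11.66983·0.028955)
= 8020 / 1.3379 ≈ 5994.45

≈ 5,990 subscribers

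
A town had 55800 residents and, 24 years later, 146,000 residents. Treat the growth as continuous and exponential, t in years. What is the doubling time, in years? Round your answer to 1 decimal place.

doubling time ≈ 17.3 years

r = ln(146000/55800) / 24 = ln(2.61649) / 24 ≈ 0.040076 per year
doubling time = ln 2 / |r| = 0.69315 / 0.040076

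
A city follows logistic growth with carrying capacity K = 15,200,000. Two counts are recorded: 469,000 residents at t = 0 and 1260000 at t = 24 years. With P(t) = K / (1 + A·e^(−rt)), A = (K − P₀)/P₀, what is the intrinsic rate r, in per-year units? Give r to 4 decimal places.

r ≈ 0.0435 per year

A = (15200000 − 469000)/469000 = 31.40938
1260000 = 15200000/(1 + 31.40938·e^(−r·24)) → e^(−24r) = (12.06349 − 1)/31.40938 = 0.352235
r = −ln(0.352235)/24 = 1.04346/24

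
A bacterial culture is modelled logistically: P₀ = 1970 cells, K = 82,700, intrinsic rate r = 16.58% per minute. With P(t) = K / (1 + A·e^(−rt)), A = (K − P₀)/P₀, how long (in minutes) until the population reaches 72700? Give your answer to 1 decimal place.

A = (82700 − 1970)/1970 = 40.9797
72700 = 82700/(1 + 40.9797·e^(−0.1658t)) → 1 + 40.9797·e^(−0.1658t) = 1.13755
e^(−0.1658t) = 0.003357 → t = ln(297.92239)/0.1658 = 5.69683/0.1658

t ≈ 34.4 minutes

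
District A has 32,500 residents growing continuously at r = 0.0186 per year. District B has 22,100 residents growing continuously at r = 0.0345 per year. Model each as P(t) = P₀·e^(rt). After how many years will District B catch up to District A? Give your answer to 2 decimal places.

t ≈ 24.26 years

32500·e^(0.0186t) = 22100·e^(0.0345t)
32500/22100 = e^((0.0345 − 0.0186)t) → ln(1.47059) = 0.0159·t
t = 0.38566 / 0.0159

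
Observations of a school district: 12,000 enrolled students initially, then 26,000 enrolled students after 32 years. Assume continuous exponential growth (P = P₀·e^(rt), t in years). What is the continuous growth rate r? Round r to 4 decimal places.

26000 = 12000 · e^(r·32)
e^(32r) = 26000/12000 = 2.16667
r = ln(2.16667) / 32 = 0.77319 / 32

r ≈ 0.0242 per year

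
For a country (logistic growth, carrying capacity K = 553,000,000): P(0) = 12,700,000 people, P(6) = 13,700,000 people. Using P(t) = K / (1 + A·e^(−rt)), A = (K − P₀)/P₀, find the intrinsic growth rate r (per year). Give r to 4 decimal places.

A = (553000000 − 12700000)/12700000 = 42.54331
13700000 = 553000000/(1 + 42.54331·e^(−r·6)) → e^(−6r) = (40.36496 − 1)/42.54331 = 0.925292
r = −ln(0.925292)/6 = 0.07765/6

r ≈ 0.0129 per year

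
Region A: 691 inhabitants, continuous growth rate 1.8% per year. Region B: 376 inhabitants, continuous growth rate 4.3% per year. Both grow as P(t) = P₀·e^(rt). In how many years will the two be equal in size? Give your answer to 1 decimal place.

t ≈ 24.3 years

691·e^(0.018t) = 376·e^(0.043t)
691/376 = e^((0.043 − 0.018)t) → ln(1.83777) = 0.025·t
t = 0.60855 / 0.025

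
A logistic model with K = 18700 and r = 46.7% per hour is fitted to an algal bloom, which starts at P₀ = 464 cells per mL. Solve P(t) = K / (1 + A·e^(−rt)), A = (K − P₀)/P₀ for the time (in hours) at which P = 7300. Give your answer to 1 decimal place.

A = (18700 − 464)/464 = 39.30172
7300 = 18700/(1 + 39.30172·e^(−0.467t)) → 1 + 39.30172·e^(−0.467t) = 2.56164
e^(−0.467t) = 0.039735 → t = ln(25.16689)/0.467 = 3.22553/0.467

t ≈ 6.9 hours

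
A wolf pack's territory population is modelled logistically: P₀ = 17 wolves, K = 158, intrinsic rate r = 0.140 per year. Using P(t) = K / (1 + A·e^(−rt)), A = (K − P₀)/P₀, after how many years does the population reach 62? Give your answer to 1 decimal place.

A = (158 − 17)/17 = 8.29412
62 = 158/(1 + 8.29412·e^(−0.14t)) → 1 + 8.29412·e^(−0.14t) = 2.54839
e^(−0.14t) = 0.186685 → t = ln(5.35662)/0.14 = 1.67833/0.14

t ≈ 12.0 years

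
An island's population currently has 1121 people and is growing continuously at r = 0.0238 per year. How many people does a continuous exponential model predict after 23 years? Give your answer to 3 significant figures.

P(23) = 1121 · e^(0.0238·23) = 1121 · e^(0.5474)
= 1121 · 1.72875 ≈ 1937.93

≈ 1,940 people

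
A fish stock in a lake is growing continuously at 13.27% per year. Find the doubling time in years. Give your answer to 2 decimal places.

doubling time = ln(2) / |r| = 0.69315 / 0.1327

doubling time ≈ 5.22 years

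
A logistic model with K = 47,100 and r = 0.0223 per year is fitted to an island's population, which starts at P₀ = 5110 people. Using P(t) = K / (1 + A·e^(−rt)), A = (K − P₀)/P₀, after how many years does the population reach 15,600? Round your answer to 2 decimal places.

t ≈ 62.94 years

A = (47100 − 5110)/5110 = 8.21722
15600 = 47100/(1 + 8.21722·e^(−0.0223t)) → 1 + 8.21722·e^(−0.0223t) = 3.01923
e^(−0.0223t) = 0.245732 → t = ln(4.06948)/0.0223 = 1.40352/0.0223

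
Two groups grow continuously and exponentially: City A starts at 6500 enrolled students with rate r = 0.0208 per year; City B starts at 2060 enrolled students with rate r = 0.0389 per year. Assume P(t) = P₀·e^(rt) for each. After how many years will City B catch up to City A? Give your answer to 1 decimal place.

t ≈ 63.5 years

6500·e^(0.0208t) = 2060·e^(0.0389t)
6500/2060 = e^((0.0389 − 0.0208)t) → ln(3.15534) = 0.0181·t
t = 1.1491 / 0.0181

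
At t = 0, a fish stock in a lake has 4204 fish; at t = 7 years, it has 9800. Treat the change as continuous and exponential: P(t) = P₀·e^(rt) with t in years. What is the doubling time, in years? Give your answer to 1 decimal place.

r = ln(9800/4204) / 7 = ln(2.33111) / 7 ≈ 0.120907 per year
doubling time = ln 2 / |r| = 0.69315 / 0.120907

doubling time ≈ 5.7 years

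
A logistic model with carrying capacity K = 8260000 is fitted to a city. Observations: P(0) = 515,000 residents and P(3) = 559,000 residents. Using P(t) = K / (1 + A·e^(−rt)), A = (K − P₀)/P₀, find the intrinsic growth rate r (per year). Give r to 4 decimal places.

r ≈ 0.0292 per year

A = (8260000 − 515000)/515000 = 15.03883
559000 = 8260000/(1 + 15.03883·e^(−r·3)) → e^(−3r) = (14.77639 − 1)/15.03883 = 0.916054
r = −ln(0.916054)/3 = 0.08768/3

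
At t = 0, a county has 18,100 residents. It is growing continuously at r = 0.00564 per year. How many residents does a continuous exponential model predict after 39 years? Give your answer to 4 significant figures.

≈ 22,550 residents

P(39) = 18100 · e^(0.00564·39) = 18100 · e^(0.21996)
= 18100 · 1.24603 ≈ 22553.09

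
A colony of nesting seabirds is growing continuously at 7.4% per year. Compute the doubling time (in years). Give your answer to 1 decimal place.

doubling time = ln(2) / |r| = 0.69315 / 0.074

doubling time ≈ 9.4 years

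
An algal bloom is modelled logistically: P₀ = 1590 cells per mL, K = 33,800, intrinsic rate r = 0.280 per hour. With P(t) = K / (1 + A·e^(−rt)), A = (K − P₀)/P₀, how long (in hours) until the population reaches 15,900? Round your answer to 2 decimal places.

t ≈ 10.32 hours

A = (33800 − 1590)/1590 = 20.25786
15900 = 33800/(1 + 20.25786·e^(−0.28t)) → 1 + 20.25786·e^(−0.28t) = 2.12579
e^(−0.28t) = 0.055573 → t = ln(17.99441)/0.28 = 2.89006/0.28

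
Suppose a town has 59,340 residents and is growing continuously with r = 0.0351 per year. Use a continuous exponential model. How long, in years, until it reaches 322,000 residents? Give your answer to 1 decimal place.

t ≈ 48.2 years

322000 = 59340 · e^(0.0351·t)
t = ln(322000/59340) / 0.0351 = ln(5.42636) / 0.0351 = 1.69127 / 0.0351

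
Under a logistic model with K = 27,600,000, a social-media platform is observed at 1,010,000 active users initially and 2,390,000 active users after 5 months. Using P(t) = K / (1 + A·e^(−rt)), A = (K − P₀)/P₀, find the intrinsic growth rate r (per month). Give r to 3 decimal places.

r ≈ 0.183 per month

A = (27600000 − 1010000)/1010000 = 26.32673
2390000 = 27600000/(1 + 26.32673·e^(−r·5)) → e^(−5r) = (11.54812 − 1)/26.32673 = 0.400662
r = −ln(0.400662)/5 = 0.91464/5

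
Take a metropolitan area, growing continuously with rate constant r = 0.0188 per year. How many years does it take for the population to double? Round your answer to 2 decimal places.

doubling time = ln(2) / |r| = 0.69315 / 0.0188

doubling time ≈ 36.87 years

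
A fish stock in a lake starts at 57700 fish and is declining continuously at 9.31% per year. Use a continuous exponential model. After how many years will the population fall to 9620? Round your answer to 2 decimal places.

9620 = 57700 · e^(-0.0931·t)
t = ln(9620/57700) / -0.0931 = ln(0.16672) / -0.0931 = -1.79141 / -0.0931

t ≈ 19.24 years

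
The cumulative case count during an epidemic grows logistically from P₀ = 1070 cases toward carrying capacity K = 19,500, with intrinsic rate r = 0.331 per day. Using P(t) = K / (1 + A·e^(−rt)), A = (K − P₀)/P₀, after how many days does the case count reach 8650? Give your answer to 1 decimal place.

A = (19500 − 1070)/1070 = 17.2243
8650 = 19500/(1 + 17.2243·e^(−0.331t)) → 1 + 17.2243·e^(−0.331t) = 2.25434
e^(−0.331t) = 0.072824 → t = ln(13.73181)/0.331 = 2.61972/0.331

t ≈ 7.9 days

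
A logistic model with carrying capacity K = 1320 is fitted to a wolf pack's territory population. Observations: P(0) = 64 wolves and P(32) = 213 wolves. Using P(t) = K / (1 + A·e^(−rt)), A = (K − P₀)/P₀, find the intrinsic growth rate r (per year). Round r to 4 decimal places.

A = (1320 − 64)/64 = 19.625
213 = 1320/(1 + 19.625·e^(−r·32)) → e^(−32r) = (6.19718 − 1)/19.625 = 0.264825
r = −ln(0.264825)/32 = 1.32869/32

r ≈ 0.0415 per year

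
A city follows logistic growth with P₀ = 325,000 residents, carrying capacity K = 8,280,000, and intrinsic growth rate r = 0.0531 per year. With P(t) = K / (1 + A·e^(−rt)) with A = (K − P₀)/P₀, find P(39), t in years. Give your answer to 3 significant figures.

≈ 2,030,000 residents

A = (8280000 − 325000)/325000 = 24.47692
P(39) = 8280000 / (1 + 24.47692·e^(−0.0531·39)) = 8280000 / (1 + 24.47692·0.126072)
= 8280000 / 4.08586 ≈ 2026500.58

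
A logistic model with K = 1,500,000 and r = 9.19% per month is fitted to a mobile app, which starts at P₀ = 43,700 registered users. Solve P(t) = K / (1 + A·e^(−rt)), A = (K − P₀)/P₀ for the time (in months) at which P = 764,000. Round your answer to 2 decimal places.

A = (1500000 − 43700)/43700 = 33.32494
764000 = 1500000/(1 + 33.32494·e^(−0.0919t)) → 1 + 33.32494·e^(−0.0919t) = 1.96335
e^(−0.0919t) = 0.028908 → t = ln(34.59274)/0.0919 = 3.54364/0.0919

t ≈ 38.56 months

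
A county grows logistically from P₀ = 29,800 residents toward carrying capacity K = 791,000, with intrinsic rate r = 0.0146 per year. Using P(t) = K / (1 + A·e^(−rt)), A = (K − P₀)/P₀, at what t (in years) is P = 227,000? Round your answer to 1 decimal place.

t ≈ 159.6 years

A = (791000 − 29800)/29800 = 25.54362
227000 = 791000/(1 + 25.54362·e^(−0.0146t)) → 1 + 25.54362·e^(−0.0146t) = 3.48458
e^(−0.0146t) = 0.097268 → t = ln(10.28086)/0.0146 = 2.33028/0.0146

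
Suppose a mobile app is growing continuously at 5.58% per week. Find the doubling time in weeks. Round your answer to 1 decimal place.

doubling time = ln(2) / |r| = 0.69315 / 0.0558

doubling time ≈ 12.4 weeks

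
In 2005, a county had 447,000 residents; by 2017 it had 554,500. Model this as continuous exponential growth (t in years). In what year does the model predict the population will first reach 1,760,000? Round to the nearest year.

year 2081

r = ln(554500/447000) / 12 = 0.21551/12 ≈ 0.017959 per year
t = ln(1760000/447000) / r = 1.37051/0.017959 ≈ 76.31 years after 2005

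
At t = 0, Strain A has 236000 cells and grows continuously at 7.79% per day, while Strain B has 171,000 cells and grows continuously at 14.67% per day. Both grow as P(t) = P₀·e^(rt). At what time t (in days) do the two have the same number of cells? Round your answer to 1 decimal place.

236000·e^(0.0779t) = 171000·e^(0.1467t)
236000/171000 = e^((0.1467 − 0.0779)t) → ln(1.38012) = 0.0688·t
t = 0.32217 / 0.0688

t ≈ 4.7 days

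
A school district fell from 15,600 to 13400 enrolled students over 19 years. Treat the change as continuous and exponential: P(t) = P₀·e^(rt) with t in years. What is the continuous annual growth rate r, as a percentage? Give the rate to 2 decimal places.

13400 = 15600 · e^(r·19)
e^(19r) = 13400/15600 = 0.85897
r = ln(0.85897) / 19 = -0.15202 / 19

r ≈ -0.80% per year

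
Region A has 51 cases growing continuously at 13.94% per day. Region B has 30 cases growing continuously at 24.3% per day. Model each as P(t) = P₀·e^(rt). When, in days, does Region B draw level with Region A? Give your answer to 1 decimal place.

t ≈ 5.1 days

51·e^(0.1394t) = 30·e^(0.243t)
51/30 = e^((0.243 − 0.1394)t) → ln(1.7) = 0.1036·t
t = 0.53063 / 0.1036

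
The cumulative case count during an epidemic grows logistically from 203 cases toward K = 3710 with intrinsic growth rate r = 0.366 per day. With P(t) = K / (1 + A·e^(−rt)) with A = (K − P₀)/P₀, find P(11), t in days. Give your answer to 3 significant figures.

A = (3710 − 203)/203 = 17.27586
P(11) = 3710 / (1 + 17.27586·e^(−0.366·11)) = 3710 / (1 + 17.27586·0.017846)
= 3710 / 1.3083 ≈ 2835.75

≈ 2,840 cases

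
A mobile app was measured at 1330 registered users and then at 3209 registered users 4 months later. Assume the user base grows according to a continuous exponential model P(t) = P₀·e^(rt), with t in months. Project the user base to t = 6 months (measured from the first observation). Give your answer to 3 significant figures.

≈ 4,980 registered users

r = ln(3209/1330) / 4 ≈ 0.220195 per month
P(6) = 1330 · e^(0.220195·6) = 1330 · 3.74781 ≈ 4984.58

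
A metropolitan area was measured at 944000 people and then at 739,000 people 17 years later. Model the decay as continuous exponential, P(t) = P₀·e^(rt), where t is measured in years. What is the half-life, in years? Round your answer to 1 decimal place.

r = ln(739000/944000) / 17 = ln(0.78284) / 17 ≈ -0.014402 per year
half-life = ln 2 / |r| = 0.69315 / 0.014402

half-life ≈ 48.1 years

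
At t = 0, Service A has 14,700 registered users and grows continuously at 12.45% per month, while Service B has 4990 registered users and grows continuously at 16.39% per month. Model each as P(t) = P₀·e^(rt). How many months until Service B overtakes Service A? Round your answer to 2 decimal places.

14700·e^(0.1245t) = 4990·e^(0.1639t)
14700/4990 = e^((0.1639 − 0.1245)t) → ln(2.94589) = 0.0394·t
t = 1.08041 / 0.0394

t ≈ 27.42 months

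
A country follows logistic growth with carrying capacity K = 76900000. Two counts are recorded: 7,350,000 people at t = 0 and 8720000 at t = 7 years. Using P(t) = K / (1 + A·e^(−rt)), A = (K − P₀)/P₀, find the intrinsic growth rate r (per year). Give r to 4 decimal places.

r ≈ 0.0273 per year

A = (76900000 − 7350000)/7350000 = 9.46259
8720000 = 76900000/(1 + 9.46259·e^(−r·7)) → e^(−7r) = (8.81881 − 1)/9.46259 = 0.826287
r = −ln(0.826287)/7 = 0.19081/7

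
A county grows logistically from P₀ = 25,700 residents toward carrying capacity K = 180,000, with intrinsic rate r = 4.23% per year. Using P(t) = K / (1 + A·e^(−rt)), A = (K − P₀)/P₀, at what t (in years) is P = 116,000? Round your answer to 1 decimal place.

A = (180000 − 25700)/25700 = 6.00389
116000 = 180000/(1 + 6.00389·e^(−0.0423t)) → 1 + 6.00389·e^(−0.0423t) = 1.55172
e^(−0.0423t) = 0.091894 → t = ln(10.88205)/0.0423 = 2.38711/0.0423

t ≈ 56.4 years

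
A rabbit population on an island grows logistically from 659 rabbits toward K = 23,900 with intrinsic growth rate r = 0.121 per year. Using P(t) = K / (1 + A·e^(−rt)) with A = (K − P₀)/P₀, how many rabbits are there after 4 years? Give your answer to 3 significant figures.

A = (23900 − 659)/659 = 35.26707
P(4) = 23900 / (1 + 35.26707·e^(−0.121·4)) = 23900 / (1 + 35.26707·0.616313)
= 23900 / 22.73556 ≈ 1051.22

≈ 1,050 rabbits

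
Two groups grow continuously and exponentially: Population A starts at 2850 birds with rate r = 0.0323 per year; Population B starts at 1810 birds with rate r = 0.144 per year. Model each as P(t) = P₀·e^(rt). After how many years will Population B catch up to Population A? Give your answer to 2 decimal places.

2850·e^(0.0323t) = 1810·e^(0.144t)
2850/1810 = e^((0.144 − 0.0323)t) → ln(1.57459) = 0.1117·t
t = 0.45399 / 0.1117

t ≈ 4.06 years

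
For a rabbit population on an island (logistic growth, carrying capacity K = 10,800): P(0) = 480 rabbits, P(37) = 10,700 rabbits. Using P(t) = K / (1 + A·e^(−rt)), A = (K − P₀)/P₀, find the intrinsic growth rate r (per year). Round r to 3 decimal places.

r ≈ 0.209 per year

A = (10800 − 480)/480 = 21.5
10700 = 10800/(1 + 21.5·e^(−r·37)) → e^(−37r) = (1.00935 − 1)/21.5 = 0.000435
r = −ln(0.000435)/37 = 7.74088/37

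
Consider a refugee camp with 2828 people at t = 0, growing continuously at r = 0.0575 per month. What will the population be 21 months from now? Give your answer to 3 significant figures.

P(21) = 2828 · e^(0.0575·21) = 2828 · e^(1.2075)
= 2828 · 3.34511 ≈ 9459.98

≈ 9,460 people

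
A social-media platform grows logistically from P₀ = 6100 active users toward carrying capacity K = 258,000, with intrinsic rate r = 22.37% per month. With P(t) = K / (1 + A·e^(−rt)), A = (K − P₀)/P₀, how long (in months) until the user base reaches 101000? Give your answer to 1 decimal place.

t ≈ 14.7 months

A = (258000 − 6100)/6100 = 41.29508
101000 = 258000/(1 + 41.29508·e^(−0.2237t)) → 1 + 41.29508·e^(−0.2237t) = 2.55446
e^(−0.2237t) = 0.037643 → t = ln(26.56563)/0.2237 = 3.27962/0.2237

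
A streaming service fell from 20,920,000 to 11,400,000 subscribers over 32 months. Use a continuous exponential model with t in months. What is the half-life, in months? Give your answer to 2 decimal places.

half-life ≈ 36.54 months

r = ln(11400000/20920000) / 32 = ln(0.54493) / 32 ≈ -0.018972 per month
half-life = ln 2 / |r| = 0.69315 / 0.018972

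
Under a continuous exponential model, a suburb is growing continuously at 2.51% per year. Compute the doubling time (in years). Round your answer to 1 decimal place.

doubling time = ln(2) / |r| = 0.69315 / 0.0251

doubling time ≈ 27.6 years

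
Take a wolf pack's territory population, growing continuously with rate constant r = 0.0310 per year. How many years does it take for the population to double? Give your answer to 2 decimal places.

doubling time = ln(2) / |r| = 0.69315 / 0.031

doubling time ≈ 22.36 years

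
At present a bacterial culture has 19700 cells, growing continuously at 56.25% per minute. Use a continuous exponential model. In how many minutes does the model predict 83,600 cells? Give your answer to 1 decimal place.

83600 = 19700 · e^(0.5625·t)
t = ln(83600/19700) / 0.5625 = ln(4.24365) / 0.5625 = 1.44542 / 0.5625

t ≈ 2.6 minutes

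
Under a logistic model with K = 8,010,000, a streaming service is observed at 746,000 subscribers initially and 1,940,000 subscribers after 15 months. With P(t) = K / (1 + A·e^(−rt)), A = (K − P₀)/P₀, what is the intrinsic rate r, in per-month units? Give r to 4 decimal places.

r ≈ 0.0757 per month

A = (8010000 − 746000)/746000 = 9.73727
1940000 = 8010000/(1 + 9.73727·e^(−r·15)) → e^(−15r) = (4.12887 − 1)/9.73727 = 0.321329
r = −ln(0.321329)/15 = 1.13529/15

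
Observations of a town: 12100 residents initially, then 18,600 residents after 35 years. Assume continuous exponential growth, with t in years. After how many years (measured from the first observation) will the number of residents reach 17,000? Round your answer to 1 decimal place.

t ≈ 27.7 years

r = ln(18600/12100) / 35 ≈ 0.012284 per year
t = ln(17000/12100) / r = 0.34001 / 0.012284 ≈ 27.678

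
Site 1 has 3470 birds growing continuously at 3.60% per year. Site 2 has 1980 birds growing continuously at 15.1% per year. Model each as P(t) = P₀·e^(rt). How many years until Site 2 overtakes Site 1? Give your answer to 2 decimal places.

t ≈ 4.88 years

3470·e^(0.036t) = 1980·e^(0.151t)
3470/1980 = e^((0.151 − 0.036)t) → ln(1.75253) = 0.115·t
t = 0.56106 / 0.115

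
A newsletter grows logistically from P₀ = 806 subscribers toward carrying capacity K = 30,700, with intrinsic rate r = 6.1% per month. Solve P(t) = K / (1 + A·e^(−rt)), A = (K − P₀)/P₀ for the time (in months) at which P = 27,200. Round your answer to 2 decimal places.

A = (30700 − 806)/806 = 37.08933
27200 = 30700/(1 + 37.08933·e^(−0.061t)) → 1 + 37.08933·e^(−0.061t) = 1.12868
e^(−0.061t) = 0.003469 → t = ln(288.23708)/0.061 = 5.66378/0.061

t ≈ 92.85 months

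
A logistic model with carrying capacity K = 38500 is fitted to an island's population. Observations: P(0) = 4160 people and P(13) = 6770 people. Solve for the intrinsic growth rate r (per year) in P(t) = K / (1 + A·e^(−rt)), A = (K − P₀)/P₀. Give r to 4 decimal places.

r ≈ 0.0435 per year

A = (38500 − 4160)/4160 = 8.25481
6770 = 38500/(1 + 8.25481·e^(−r·13)) → e^(−13r) = (5.68685 − 1)/8.25481 = 0.567773
r = −ln(0.567773)/13 = 0.56603/13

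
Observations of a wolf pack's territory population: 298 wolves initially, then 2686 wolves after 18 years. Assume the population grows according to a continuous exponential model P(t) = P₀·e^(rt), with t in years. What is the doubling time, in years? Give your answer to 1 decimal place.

r = ln(2686/298) / 18 = ln(9.01342) / 18 ≈ 0.122151 per year
doubling time = ln 2 / |r| = 0.69315 / 0.122151

doubling time ≈ 5.7 years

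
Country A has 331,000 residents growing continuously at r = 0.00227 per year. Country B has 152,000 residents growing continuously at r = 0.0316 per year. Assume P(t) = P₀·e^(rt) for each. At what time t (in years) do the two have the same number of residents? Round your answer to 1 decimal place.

331000·e^(0.00227t) = 152000·e^(0.0316t)
331000/152000 = e^((0.0316 − 0.00227)t) → ln(2.17763) = 0.02933·t
t = 0.77824 / 0.02933

t ≈ 26.5 years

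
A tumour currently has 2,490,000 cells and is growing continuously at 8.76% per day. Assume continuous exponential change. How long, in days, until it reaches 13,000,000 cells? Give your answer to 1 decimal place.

13000000 = 2490000 · e^(0.0876·t)
t = ln(13000000/2490000) / 0.0876 = ln(5.22088) / 0.0876 = 1.65267 / 0.0876

t ≈ 18.9 days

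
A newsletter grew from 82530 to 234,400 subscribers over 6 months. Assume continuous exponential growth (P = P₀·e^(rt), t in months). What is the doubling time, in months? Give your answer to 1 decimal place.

r = ln(234400/82530) / 6 = ln(2.84018) / 6 ≈ 0.173978 per month
doubling time = ln 2 / |r| = 0.69315 / 0.173978

doubling time ≈ 4.0 months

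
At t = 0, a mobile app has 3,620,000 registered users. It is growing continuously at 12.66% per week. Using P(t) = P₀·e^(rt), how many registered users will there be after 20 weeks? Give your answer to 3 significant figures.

≈ 45,500,000 registered users

P(20) = 3620000 · e^(0.1266·20) = 3620000 · e^(2.532)
= 3620000 · 12.57864 ≈ 45534670.55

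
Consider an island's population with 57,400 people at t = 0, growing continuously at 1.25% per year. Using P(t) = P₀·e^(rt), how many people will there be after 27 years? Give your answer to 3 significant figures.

P(27) = 57400 · e^(0.0125·27) = 57400 · e^(0.3375)
= 57400 · 1.40144 ≈ 80442.63

≈ 80,400 people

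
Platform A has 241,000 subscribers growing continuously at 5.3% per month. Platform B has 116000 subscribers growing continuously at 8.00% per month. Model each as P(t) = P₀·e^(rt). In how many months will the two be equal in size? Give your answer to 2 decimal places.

241000·e^(0.053t) = 116000·e^(0.08t)
241000/116000 = e^((0.08 − 0.053)t) → ln(2.07759) = 0.027·t
t = 0.73121 / 0.027

t ≈ 27.08 months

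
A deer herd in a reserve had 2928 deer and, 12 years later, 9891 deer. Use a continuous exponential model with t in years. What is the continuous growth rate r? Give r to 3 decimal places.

r ≈ 0.101 per year

9891 = 2928 · e^(r·12)
e^(12r) = 9891/2928 = 3.37807
r = ln(3.37807) / 12 = 1.21731 / 12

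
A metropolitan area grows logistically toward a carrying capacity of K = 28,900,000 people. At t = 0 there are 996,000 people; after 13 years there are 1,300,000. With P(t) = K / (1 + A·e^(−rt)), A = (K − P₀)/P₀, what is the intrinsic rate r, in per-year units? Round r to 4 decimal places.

A = (28900000 − 996000)/996000 = 28.01606
1300000 = 28900000/(1 + 28.01606·e^(−r·13)) → e^(−13r) = (22.23077 − 1)/28.01606 = 0.757807
r = −ln(0.757807)/13 = 0.27733/13

r ≈ 0.0213 per year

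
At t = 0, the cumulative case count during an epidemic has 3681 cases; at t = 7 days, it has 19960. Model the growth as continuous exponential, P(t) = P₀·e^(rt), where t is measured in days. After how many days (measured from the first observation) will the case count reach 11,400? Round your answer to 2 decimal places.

t ≈ 4.68 days

r = ln(19960/3681) / 7 ≈ 0.241507 per day
t = ln(11400/3681) / r = 1.13043 / 0.241507 ≈ 4.681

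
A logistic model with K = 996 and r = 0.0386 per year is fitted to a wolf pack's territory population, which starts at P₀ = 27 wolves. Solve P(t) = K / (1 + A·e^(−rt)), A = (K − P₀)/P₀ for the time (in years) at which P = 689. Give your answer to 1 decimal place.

A = (996 − 27)/27 = 35.88889
689 = 996/(1 + 35.88889·e^(−0.0386t)) → 1 + 35.88889·e^(−0.0386t) = 1.44557
e^(−0.0386t) = 0.012415 → t = ln(80.54542)/0.0386 = 4.38882/0.0386

t ≈ 113.7 years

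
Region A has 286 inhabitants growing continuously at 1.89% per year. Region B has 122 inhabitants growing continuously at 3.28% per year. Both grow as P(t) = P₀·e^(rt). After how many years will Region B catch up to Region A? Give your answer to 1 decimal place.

t ≈ 61.3 years

286·e^(0.0189t) = 122·e^(0.0328t)
286/122 = e^((0.0328 − 0.0189)t) → ln(2.34426) = 0.0139·t
t = 0.85197 / 0.0139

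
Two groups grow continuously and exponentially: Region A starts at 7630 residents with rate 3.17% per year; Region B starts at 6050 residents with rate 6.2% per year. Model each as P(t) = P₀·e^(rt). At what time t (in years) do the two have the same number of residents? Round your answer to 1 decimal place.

7630·e^(0.0317t) = 6050·e^(0.062t)
7630/6050 = e^((0.062 − 0.0317)t) → ln(1.26116) = 0.0303·t
t = 0.23203 / 0.0303

t ≈ 7.7 years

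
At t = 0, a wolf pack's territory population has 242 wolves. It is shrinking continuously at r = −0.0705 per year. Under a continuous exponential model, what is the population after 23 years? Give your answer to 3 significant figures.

≈ 47.8 wolves

P(23) = 242 · e^(-0.0705·23) = 242 · e^(-1.6215)
= 242 · 0.1976 ≈ 47.82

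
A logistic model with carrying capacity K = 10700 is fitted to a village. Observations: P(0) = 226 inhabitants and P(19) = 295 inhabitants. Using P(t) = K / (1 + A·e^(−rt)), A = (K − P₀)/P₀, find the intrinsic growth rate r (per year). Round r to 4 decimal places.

A = (10700 − 226)/226 = 46.34513
295 = 10700/(1 + 46.34513·e^(−r·19)) → e^(−19r) = (36.27119 − 1)/46.34513 = 0.761055
r = −ln(0.761055)/19 = 0.27305/19

r ≈ 0.0144 per year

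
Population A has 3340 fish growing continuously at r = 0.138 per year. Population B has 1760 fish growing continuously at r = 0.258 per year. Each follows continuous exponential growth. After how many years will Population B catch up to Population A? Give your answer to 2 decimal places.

3340·e^(0.138t) = 1760·e^(0.258t)
3340/1760 = e^((0.258 − 0.138)t) → ln(1.89773) = 0.12·t
t = 0.64066 / 0.12

t ≈ 5.34 years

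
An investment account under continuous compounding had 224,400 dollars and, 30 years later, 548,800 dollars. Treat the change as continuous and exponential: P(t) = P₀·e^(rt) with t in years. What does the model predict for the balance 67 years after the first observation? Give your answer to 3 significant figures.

≈ 1,650,000 dollars

r = ln(548800/224400) / 30 ≈ 0.02981 per year
P(67) = 224400 · e^(0.02981·67) = 224400 · 7.36898 ≈ 1653598.15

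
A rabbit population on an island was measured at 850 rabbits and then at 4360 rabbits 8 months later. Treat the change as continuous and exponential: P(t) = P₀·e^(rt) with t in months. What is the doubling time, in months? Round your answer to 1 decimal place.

doubling time ≈ 3.4 months

r = ln(4360/850) / 8 = ln(5.12941) / 8 ≈ 0.204374 per month
doubling time = ln 2 / |r| = 0.69315 / 0.204374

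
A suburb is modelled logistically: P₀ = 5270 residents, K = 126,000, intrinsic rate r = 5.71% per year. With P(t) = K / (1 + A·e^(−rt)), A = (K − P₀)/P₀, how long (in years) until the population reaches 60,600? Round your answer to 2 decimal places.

A = (126000 − 5270)/5270 = 22.90892
60600 = 126000/(1 + 22.90892·e^(−0.0571t)) → 1 + 22.90892·e^(−0.0571t) = 2.07921
e^(−0.0571t) = 0.047109 → t = ln(21.22753)/0.0571 = 3.0553/0.0571

t ≈ 53.51 years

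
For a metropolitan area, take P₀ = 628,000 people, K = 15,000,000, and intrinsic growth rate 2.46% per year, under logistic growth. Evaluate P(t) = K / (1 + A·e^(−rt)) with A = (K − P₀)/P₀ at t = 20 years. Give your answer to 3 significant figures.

A = (15000000 − 628000)/628000 = 22.88535
P(20) = 15000000 / (1 + 22.88535·e^(−0.0246·20)) = 15000000 / (1 + 22.88535·0.611402)
= 15000000 / 14.99216 ≈ 1000523.12

≈ 1,000,000 people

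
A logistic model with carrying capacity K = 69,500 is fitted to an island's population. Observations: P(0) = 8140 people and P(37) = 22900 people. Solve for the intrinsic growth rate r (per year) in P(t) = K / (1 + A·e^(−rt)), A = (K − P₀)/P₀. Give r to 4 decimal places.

r ≈ 0.0354 per year

A = (69500 − 8140)/8140 = 7.53808
22900 = 69500/(1 + 7.53808·e^(−r·37)) → e^(−37r) = (3.03493 − 1)/7.53808 = 0.269954
r = −ln(0.269954)/37 = 1.3095/37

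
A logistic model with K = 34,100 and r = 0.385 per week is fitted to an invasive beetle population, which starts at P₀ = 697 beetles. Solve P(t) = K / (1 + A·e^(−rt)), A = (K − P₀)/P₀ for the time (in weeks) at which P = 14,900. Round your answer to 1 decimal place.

A = (34100 − 697)/697 = 47.92396
14900 = 34100/(1 + 47.92396·e^(−0.385t)) → 1 + 47.92396·e^(−0.385t) = 2.28859
e^(−0.385t) = 0.026888 → t = ln(37.19099)/0.385 = 3.61607/0.385

t ≈ 9.4 weeks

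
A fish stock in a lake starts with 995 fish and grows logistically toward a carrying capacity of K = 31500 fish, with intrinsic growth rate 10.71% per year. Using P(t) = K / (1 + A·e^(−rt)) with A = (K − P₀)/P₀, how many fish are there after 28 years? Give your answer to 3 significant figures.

A = (31500 − 995)/995 = 30.65829
P(28) = 31500 / (1 + 30.65829·e^(−0.1071·28)) = 31500 / (1 + 30.65829·0.049847)
= 31500 / 2.52822 ≈ 12459.36

≈ 12,500 fish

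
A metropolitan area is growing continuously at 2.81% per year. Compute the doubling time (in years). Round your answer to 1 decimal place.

doubling time = ln(2) / |r| = 0.69315 / 0.0281

doubling time ≈ 24.7 years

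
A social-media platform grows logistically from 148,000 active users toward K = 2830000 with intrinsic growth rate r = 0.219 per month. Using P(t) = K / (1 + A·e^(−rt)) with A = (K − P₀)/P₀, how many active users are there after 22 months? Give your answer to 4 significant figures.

≈ 2,468,000 active users

A = (2830000 − 148000)/148000 = 18.12162
P(22) = 2830000 / (1 + 18.12162·e^(−0.219·22)) = 2830000 / (1 + 18.12162·0.008083)
= 2830000 / 1.14648 ≈ 2468433.87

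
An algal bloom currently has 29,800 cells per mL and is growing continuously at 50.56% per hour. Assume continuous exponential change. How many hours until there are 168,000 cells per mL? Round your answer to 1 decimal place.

t ≈ 3.4 hours

168000 = 29800 · e^(0.5056·t)
t = ln(168000/29800) / 0.5056 = ln(5.63758) / 0.5056 = 1.72946 / 0.5056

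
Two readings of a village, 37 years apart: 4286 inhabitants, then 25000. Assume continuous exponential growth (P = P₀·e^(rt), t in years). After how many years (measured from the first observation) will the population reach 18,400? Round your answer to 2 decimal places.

r = ln(25000/4286) / 37 ≈ 0.047663 per year
t = ln(18400/4286) / r = 1.457 / 0.047663 ≈ 30.569

t ≈ 30.57 years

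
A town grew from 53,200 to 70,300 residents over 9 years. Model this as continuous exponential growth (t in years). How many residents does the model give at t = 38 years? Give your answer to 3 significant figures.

r = ln(70300/53200) / 9 ≈ 0.030968 per year
P(38) = 53200 · e^(0.030968·38) = 53200 · 3.24394 ≈ 172577.83

≈ 173,000 residents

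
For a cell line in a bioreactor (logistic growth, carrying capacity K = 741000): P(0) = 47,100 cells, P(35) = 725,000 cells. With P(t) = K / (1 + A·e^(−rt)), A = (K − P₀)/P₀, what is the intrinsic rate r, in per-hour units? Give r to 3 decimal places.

r ≈ 0.186 per hour

A = (741000 − 47100)/47100 = 14.73248
725000 = 741000/(1 + 14.73248·e^(−r·35)) → e^(−35r) = (1.02207 − 1)/14.73248 = 0.001498
r = −ln(0.001498)/35 = 6.50364/35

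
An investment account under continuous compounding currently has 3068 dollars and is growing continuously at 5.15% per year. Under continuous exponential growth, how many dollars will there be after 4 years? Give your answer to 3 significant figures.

≈ 3,770 dollars

P(4) = 3068 · e^(0.0515·4) = 3068 · e^(0.206)
= 3068 · 1.22875 ≈ 3769.81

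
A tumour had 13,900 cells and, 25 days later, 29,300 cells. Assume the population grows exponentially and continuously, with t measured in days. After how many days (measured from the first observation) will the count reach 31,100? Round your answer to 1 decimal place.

t ≈ 27.0 days

r = ln(29300/13900) / 25 ≈ 0.029828 per day
t = ln(31100/13900) / r = 0.80532 / 0.029828 ≈ 26.999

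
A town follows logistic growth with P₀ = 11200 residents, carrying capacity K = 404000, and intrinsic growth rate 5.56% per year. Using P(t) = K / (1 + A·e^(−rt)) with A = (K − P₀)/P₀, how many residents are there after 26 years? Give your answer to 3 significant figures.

≈ 43,600 residents

A = (404000 − 11200)/11200 = 35.07143
P(26) = 404000 / (1 + 35.07143·e^(−0.0556·26)) = 404000 / (1 + 35.07143·0.235605)
= 404000 / 9.26299 ≈ 43614.42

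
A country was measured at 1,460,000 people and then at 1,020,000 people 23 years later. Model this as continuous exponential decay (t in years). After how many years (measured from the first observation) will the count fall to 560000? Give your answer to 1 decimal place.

t ≈ 61.5 years

r = ln(1020000/1460000) / 23 ≈ -0.015593 per year
t = ln(560000/1460000) / r = -0.95825 / -0.015593 ≈ 61.455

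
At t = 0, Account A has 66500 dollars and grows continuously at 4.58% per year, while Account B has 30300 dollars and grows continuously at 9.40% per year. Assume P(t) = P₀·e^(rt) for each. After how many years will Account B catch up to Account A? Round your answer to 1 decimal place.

t ≈ 16.3 years

66500·e^(0.0458t) = 30300·e^(0.094t)
66500/30300 = e^((0.094 − 0.0458)t) → ln(2.19472) = 0.0482·t
t = 0.78605 / 0.0482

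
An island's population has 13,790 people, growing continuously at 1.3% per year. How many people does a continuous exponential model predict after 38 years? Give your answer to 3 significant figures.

P(38) = 13790 · e^(0.013·38) = 13790 · e^(0.494)
= 13790 · 1.63886 ≈ 22599.86

≈ 22,600 people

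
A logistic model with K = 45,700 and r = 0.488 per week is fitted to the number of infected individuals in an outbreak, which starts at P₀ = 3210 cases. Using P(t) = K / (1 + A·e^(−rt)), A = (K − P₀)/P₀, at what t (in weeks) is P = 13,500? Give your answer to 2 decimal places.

t ≈ 3.51 weeks

A = (45700 − 3210)/3210 = 13.23676
13500 = 45700/(1 + 13.23676·e^(−0.488t)) → 1 + 13.23676·e^(−0.488t) = 3.38519
e^(−0.488t) = 0.180194 → t = ln(5.54957)/0.488 = 1.71372/0.488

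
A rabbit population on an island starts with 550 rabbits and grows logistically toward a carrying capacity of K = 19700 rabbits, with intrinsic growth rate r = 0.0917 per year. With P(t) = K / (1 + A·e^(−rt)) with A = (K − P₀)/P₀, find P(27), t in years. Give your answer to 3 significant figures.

≈ 5,020 rabbits

A = (19700 − 550)/550 = 34.81818
P(27) = 19700 / (1 + 34.81818·e^(−0.0917·27)) = 19700 / (1 + 34.81818·0.084087)
= 19700 / 3.92777 ≈ 5015.57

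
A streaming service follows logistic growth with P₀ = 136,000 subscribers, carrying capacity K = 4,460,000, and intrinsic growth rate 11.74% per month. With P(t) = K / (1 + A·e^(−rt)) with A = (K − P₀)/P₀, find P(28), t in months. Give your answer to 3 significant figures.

A = (4460000 − 136000)/136000 = 31.79412
P(28) = 4460000 / (1 + 31.79412·e^(−0.1174·28)) = 4460000 / (1 + 31.79412·0.037358)
= 4460000 / 2.18777 ≈ 2038601.43

≈ 2,040,000 subscribers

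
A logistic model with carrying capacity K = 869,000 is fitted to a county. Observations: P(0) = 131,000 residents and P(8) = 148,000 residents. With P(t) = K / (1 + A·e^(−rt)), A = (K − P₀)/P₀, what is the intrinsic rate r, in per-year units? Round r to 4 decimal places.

A = (869000 − 131000)/131000 = 5.63359
148000 = 869000/(1 + 5.63359·e^(−r·8)) → e^(−8r) = (5.87162 − 1)/5.63359 = 0.864746
r = −ln(0.864746)/8 = 0.14532/8

r ≈ 0.0182 per year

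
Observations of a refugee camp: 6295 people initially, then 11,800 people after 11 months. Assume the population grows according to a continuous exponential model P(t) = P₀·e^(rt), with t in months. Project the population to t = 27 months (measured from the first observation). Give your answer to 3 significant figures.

r = ln(11800/6295) / 11 ≈ 0.057122 per month
P(27) = 6295 · e^(0.057122·27) = 6295 · 4.67532 ≈ 29431.17

≈ 29,400 people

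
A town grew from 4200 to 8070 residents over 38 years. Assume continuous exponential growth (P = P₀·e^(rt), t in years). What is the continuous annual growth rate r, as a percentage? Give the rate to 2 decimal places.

r ≈ 1.72% per year

8070 = 4200 · e^(r·38)
e^(38r) = 8070/4200 = 1.92143
r = ln(1.92143) / 38 = 0.65307 / 38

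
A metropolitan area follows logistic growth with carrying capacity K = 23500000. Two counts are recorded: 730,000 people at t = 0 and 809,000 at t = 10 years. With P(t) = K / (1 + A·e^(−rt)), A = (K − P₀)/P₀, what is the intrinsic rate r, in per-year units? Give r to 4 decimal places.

A = (23500000 − 730000)/730000 = 31.19178
809000 = 23500000/(1 + 31.19178·e^(−r·10)) → e^(−10r) = (29.04821 − 1)/31.19178 = 0.899218
r = −ln(0.899218)/10 = 0.10623/10

r ≈ 0.0106 per year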